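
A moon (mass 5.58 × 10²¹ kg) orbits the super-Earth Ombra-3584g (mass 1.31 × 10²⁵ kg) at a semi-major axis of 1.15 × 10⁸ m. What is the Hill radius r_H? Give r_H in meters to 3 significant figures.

r_H ≈ a (m/3M)^(1/3)
    = (1.15 × 10⁸) × (5.58 × 10²¹ / (3 × 1.31 × 10²⁵))^(1/3)
    = 6.00 × 10⁶ m

6.00 × 10⁶ m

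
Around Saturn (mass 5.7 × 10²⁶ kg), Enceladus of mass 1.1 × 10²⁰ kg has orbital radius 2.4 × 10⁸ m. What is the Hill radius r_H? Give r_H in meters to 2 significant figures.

9.6 × 10⁵ m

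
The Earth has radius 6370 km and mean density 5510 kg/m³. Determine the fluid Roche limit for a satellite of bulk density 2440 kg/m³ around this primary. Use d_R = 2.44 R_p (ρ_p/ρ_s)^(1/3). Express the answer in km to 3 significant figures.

d_R = 2.44 × 6370 km × (5510/2440)^(1/3)
    = 20400 km

20400 km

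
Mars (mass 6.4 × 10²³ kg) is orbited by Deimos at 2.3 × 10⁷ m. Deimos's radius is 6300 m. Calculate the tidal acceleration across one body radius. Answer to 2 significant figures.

4.4 × 10⁻⁵ m/s²

Δg = 2GMr/d³
   = 2 × (6.674 × 10⁻¹¹) × (6.4 × 10²³) × (6300) / (2.3 × 10⁷)³
   = 4.4 × 10⁻⁵ m/s²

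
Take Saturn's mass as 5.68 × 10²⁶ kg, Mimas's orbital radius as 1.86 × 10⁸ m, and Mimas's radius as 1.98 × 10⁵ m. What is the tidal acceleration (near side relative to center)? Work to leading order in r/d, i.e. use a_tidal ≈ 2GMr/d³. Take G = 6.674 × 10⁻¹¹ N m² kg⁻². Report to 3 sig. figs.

2.33 × 10⁻³ m/s²

Δa = 2GMr/d³
   = 2 × (6.674 × 10⁻¹¹) × (5.68 × 10²⁶) × (1.98 × 10⁵) / (1.86 × 10⁸)³
   = 2.33 × 10⁻³ m/s²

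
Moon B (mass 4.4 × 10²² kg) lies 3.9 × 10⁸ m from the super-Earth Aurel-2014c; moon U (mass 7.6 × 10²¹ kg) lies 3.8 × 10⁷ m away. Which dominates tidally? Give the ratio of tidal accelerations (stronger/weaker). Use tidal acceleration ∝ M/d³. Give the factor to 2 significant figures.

Moon U, by a factor of ≈ 190

Compare M/d³ for the two perturbers:
Moon B: (4.4 × 10²²) / (3.9 × 10⁸)³ = 7.418 × 10⁻⁴
Moon U: (7.6 × 10²¹) / (3.8 × 10⁷)³ = 1.385 × 10⁻¹
Ratio (larger/smaller) = 190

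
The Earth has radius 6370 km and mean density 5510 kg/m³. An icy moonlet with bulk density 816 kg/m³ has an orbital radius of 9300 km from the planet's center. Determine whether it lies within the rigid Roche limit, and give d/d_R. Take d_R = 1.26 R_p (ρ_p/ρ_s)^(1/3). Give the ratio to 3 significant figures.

d_R = 1.26 × (6370 km) × (5510/816)^(1/3) = 15170 km
d/d_R = (9300) / (15170) = 0.613
Since d/d_R < 1, the body is inside the Roche limit.

inside; d/d_R ≈ 0.613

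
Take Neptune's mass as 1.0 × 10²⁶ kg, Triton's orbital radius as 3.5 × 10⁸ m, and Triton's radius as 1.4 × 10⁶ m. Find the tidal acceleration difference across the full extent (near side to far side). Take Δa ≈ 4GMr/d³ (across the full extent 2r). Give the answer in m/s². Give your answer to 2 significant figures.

8.7 × 10⁻⁴ m/s²

a_tidal = 4GMr/d³
        = 4 × (6.674 × 10⁻¹¹) × (1.0 × 10²⁶) × (1.4 × 10⁶) / (3.5 × 10⁸)³
        = 8.7 × 10⁻⁴ m/s²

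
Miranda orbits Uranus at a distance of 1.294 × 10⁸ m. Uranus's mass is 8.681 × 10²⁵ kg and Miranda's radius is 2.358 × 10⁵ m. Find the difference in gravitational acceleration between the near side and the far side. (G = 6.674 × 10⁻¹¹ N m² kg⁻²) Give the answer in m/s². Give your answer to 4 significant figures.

2.522 × 10⁻³ m/s²

The field gradient is 2GM/d³; across the full diameter 2r the difference is 4GMr/d³.
Δa = 4GMr/d³
   = 4 × (6.674 × 10⁻¹¹) × (8.681 × 10²⁵) × (2.358 × 10⁵) / (1.294 × 10⁸)³
   = 2.522 × 10⁻³ m/s²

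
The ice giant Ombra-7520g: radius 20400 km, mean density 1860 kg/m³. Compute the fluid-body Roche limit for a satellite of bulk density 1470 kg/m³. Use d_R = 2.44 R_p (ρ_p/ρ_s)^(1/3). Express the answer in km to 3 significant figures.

53800 km

d_R = 2.44 × 20400 km × (1860/1470)^(1/3)
    = 53800 km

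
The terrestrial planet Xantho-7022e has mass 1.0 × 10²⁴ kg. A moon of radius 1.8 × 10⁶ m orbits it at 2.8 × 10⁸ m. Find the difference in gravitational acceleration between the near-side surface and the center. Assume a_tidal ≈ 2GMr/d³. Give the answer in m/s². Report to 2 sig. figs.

1.1 × 10⁻⁵ m/s²

a_tidal = 2GMr/d³
        = 2 × (6.674 × 10⁻¹¹) × (1.0 × 10²⁴) × (1.8 × 10⁶) / (2.8 × 10⁸)³
        = 1.1 × 10⁻⁵ m/s²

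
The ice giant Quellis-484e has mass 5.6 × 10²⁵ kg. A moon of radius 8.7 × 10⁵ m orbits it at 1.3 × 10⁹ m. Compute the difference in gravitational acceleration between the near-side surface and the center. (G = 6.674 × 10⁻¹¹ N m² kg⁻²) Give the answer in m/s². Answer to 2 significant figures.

3.0 × 10⁻⁶ m/s²

Δg = 2GMr/d³
   = 2 × (6.674 × 10⁻¹¹) × (5.6 × 10²⁵) × (8.7 × 10⁵) / (1.3 × 10⁹)³
   = 3.0 × 10⁻⁶ m/s²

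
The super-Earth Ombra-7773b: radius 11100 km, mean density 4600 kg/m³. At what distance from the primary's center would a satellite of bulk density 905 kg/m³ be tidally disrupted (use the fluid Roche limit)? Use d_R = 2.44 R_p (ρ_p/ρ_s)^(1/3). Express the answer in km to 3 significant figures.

d_R = 2.44 × 11100 km × (4600/905)^(1/3)
    = 46600 km

46600 km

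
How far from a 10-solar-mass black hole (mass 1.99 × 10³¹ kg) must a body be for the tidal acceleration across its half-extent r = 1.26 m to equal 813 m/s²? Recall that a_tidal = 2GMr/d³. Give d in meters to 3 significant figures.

2GMr/d³ = a_tidal  ⇒  d = (2GMr / a_tidal)^(1/3)
d = (2 × 6.674×10⁻¹¹ × (1.99 × 10³¹) × (1.26) / (813))^(1/3)
  = 1.60 × 10⁶ m

1.60 × 10⁶ m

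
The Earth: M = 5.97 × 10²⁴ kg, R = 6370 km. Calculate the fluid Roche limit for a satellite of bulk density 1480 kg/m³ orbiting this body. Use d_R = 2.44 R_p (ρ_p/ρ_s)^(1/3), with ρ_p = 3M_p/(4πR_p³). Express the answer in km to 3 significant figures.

ρ_p = 3M_p/(4πR_p³) = 3 × (5.97 × 10²⁴) / (4π × (6.37 × 10⁶ m)³) = 5510 kg/m³
d_R = 2.44 × 6370 km × (5510/1480)^(1/3)
    = 24100 km

24100 km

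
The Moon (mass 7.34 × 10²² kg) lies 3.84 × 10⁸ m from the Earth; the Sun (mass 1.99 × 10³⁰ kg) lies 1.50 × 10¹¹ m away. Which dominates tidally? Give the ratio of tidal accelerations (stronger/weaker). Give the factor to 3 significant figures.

The Moon, by a factor of ≈ 2.20

Tidal acceleration ∝ M/d³, so compare M/d³ for each.
The Moon: (7.34 × 10²²) / (3.84 × 10⁸)³ = 1.296 × 10⁻³
The Sun: (1.99 × 10³⁰) / (1.50 × 10¹¹)³ = 5.896 × 10⁻⁴
Ratio (larger/smaller) = 2.20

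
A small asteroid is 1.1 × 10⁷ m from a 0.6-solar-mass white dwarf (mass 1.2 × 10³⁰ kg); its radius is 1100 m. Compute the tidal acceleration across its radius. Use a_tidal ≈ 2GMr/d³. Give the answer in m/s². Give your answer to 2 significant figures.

Differencing GM/(d−r)² and GM/d² to first order in r/d gives 2GMr/d³.
Δa = 2GMr/d³
   = 2 × (6.674 × 10⁻¹¹) × (1.2 × 10³⁰) × (1100) / (1.1 × 10⁷)³
   = 1.3 × 10² m/s²

1.3 × 10² m/s²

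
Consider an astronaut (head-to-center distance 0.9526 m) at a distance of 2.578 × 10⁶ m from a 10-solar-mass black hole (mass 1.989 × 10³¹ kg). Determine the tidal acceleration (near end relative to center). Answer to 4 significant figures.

1.476 × 10² m/s²

a_tidal = 2GMr/d³
        = 2 × (6.674 × 10⁻¹¹) × (1.989 × 10³¹) × (0.9526) / (2.578 × 10⁶)³
        = 1.476 × 10² m/s²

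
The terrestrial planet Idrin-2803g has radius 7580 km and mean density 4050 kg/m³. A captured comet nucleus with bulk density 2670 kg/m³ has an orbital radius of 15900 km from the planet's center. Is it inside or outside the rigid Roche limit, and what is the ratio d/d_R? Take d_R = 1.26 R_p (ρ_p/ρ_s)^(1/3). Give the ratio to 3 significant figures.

d_R = 1.26 × (7580 km) × (4050/2670)^(1/3) = 10970 km
d/d_R = (15900) / (10970) = 1.45
Since d/d_R > 1, the body is outside the Roche limit.

outside; d/d_R ≈ 1.45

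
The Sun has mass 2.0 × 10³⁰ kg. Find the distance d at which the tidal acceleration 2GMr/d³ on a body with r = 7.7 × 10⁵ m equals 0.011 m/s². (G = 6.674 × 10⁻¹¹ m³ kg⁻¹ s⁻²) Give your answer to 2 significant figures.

2.7 × 10⁹ m

2GMr/d³ = a_tidal  ⇒  d = (2GMr / a_tidal)^(1/3)
d = (2 × 6.674×10⁻¹¹ × (2.0 × 10³⁰) × (7.7 × 10⁵) / (0.011))^(1/3)
  = 2.7 × 10⁹ m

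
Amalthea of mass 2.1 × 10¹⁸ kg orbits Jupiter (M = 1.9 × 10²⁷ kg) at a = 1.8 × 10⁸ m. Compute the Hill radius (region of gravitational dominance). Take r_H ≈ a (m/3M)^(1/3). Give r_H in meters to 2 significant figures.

r_H ≈ a (m/3M)^(1/3)
    = (1.8 × 10⁸) × (2.1 × 10¹⁸ / (3 × 1.9 × 10²⁷))^(1/3)
    = 1.3 × 10⁵ m

1.3 × 10⁵ m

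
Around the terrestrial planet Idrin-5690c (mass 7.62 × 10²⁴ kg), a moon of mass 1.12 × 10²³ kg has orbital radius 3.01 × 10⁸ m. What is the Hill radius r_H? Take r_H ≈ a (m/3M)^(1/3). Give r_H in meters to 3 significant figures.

5.11 × 10⁷ m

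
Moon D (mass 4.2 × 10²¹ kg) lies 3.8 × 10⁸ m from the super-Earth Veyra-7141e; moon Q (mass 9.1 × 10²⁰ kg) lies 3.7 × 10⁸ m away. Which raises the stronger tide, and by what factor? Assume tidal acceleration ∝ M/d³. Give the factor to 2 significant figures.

Moon D, by a factor of ≈ 4.3

The tide-raising term goes as M/d³ (the gradient of a 1/d² field).
Moon D: (4.2 × 10²¹) / (3.8 × 10⁸)³ = 7.654 × 10⁻⁵
Moon Q: (9.1 × 10²⁰) / (3.7 × 10⁸)³ = 1.797 × 10⁻⁵
Ratio (larger/smaller) = 4.3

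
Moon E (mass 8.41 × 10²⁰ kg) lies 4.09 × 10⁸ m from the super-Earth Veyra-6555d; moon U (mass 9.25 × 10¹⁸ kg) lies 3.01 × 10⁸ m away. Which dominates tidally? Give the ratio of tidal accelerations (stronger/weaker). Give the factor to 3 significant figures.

The tide-raising term goes as M/d³ (the gradient of a 1/d² field).
Moon E: (8.41 × 10²⁰) / (4.09 × 10⁸)³ = 1.229 × 10⁻⁵
Moon U: (9.25 × 10¹⁸) / (3.01 × 10⁸)³ = 3.392 × 10⁻⁷
Ratio (larger/smaller) = 36.2

Moon E, by a factor of ≈ 36.2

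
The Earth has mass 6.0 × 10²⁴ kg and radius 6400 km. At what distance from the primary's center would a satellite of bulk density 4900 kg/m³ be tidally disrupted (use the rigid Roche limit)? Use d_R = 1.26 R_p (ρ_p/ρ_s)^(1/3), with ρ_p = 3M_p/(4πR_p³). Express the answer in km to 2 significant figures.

ρ_p = 3M_p/(4πR_p³) = 3 × (6.0 × 10²⁴) / (4π × (6.4 × 10⁶ m)³) = 5500 kg/m³
d_R = 1.26 × 6400 km × (5500/4900)^(1/3)
    = 8400 km

8400 km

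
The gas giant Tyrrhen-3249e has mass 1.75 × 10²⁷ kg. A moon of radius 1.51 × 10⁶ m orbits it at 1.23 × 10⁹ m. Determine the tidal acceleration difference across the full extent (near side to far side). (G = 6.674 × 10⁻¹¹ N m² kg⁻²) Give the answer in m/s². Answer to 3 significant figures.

Δa = 4GMr/d³
   = 4 × (6.674 × 10⁻¹¹) × (1.75 × 10²⁷) × (1.51 × 10⁶) / (1.23 × 10⁹)³
   = 3.79 × 10⁻⁴ m/s²

3.79 × 10⁻⁴ m/s²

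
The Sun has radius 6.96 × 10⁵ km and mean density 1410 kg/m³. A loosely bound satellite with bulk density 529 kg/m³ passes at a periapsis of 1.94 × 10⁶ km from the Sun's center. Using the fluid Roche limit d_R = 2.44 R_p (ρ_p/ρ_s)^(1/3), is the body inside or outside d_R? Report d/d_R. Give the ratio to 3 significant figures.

d_R = 2.44 × (6.96 × 10⁵ km) × (1410/529)^(1/3) = 2.355 × 10⁶ km
d/d_R = (1.94 × 10⁶) / (2.355 × 10⁶) = 0.824
Since d/d_R < 1, the body is inside the Roche limit.

inside; d/d_R ≈ 0.824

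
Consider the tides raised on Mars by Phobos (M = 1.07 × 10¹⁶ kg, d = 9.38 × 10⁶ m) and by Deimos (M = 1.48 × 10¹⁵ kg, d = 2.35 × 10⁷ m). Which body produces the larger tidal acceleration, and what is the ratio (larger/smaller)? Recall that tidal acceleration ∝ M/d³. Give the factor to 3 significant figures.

Phobos, by a factor of ≈ 114

Tidal stretch scales as M/d³; compute that for each body.
Phobos: (1.07 × 10¹⁶) / (9.38 × 10⁶)³ = 1.297 × 10⁻⁵
Deimos: (1.48 × 10¹⁵) / (2.35 × 10⁷)³ = 1.140 × 10⁻⁷
Ratio (larger/smaller) = 114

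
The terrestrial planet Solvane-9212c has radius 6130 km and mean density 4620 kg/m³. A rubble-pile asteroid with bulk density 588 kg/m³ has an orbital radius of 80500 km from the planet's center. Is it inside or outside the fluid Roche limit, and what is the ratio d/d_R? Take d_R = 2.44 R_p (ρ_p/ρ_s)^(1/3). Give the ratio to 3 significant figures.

outside; d/d_R ≈ 2.71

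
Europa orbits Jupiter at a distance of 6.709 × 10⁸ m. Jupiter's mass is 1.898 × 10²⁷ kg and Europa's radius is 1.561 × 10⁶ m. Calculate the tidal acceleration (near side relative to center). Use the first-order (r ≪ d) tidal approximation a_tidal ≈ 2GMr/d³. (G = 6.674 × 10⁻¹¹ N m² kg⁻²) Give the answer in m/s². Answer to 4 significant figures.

1.310 × 10⁻³ m/s²

The tidal stretch is the gradient of GM/d² times the body's extent r, hence the 1/d³ dependence.
a_tidal = 2GMr/d³
        = 2 × (6.674 × 10⁻¹¹) × (1.898 × 10²⁷) × (1.561 × 10⁶) / (6.709 × 10⁸)³
        = 1.310 × 10⁻³ m/s²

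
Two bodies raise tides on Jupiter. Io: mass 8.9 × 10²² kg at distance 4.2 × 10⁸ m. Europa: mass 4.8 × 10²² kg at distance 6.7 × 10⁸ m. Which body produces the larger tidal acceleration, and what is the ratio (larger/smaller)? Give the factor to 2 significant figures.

Tidal stretch scales as M/d³; compute that for each body.
Io: (8.9 × 10²²) / (4.2 × 10⁸)³ = 1.201 × 10⁻³
Europa: (4.8 × 10²²) / (6.7 × 10⁸)³ = 1.596 × 10⁻⁴
Ratio (larger/smaller) = 7.5

Io, by a factor of ≈ 7.5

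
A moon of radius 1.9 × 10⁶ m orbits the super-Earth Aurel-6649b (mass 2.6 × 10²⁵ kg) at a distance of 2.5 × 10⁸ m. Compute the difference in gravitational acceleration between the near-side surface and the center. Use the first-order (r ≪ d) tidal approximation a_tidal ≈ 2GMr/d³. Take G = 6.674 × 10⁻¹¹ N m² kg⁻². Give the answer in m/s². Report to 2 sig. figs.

4.2 × 10⁻⁴ m/s²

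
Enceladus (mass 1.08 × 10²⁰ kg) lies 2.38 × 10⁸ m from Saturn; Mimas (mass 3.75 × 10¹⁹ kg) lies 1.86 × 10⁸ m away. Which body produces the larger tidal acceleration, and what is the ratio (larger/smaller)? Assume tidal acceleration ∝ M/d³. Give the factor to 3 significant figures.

Tidal stretch scales as M/d³; compute that for each body.
Enceladus: (1.08 × 10²⁰) / (2.38 × 10⁸)³ = 8.011 × 10⁻⁶
Mimas: (3.75 × 10¹⁹) / (1.86 × 10⁸)³ = 5.828 × 10⁻⁶
Ratio (larger/smaller) = 1.37

Enceladus, by a factor of ≈ 1.37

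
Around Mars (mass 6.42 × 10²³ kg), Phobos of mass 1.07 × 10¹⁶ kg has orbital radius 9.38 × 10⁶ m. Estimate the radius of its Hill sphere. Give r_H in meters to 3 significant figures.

r_H ≈ a (m/3M)^(1/3)
    = (9.38 × 10⁶) × (1.07 × 10¹⁶ / (3 × 6.42 × 10²³))^(1/3)
    = 1.66 × 10⁴ m

1.66 × 10⁴ m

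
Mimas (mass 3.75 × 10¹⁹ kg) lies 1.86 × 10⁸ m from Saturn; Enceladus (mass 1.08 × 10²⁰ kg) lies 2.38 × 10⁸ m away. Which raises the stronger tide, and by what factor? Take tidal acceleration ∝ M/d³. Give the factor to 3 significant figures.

Enceladus, by a factor of ≈ 1.37

The tide-raising term goes as M/d³ (the gradient of a 1/d² field).
Mimas: (3.75 × 10¹⁹) / (1.86 × 10⁸)³ = 5.828 × 10⁻⁶
Enceladus: (1.08 × 10²⁰) / (2.38 × 10⁸)³ = 8.011 × 10⁻⁶
Ratio (larger/smaller) = 1.37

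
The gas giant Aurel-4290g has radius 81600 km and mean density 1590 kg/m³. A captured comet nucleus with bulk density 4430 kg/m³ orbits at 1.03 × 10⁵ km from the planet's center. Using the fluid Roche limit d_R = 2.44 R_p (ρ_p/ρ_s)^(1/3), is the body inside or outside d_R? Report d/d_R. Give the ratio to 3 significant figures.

inside; d/d_R ≈ 0.728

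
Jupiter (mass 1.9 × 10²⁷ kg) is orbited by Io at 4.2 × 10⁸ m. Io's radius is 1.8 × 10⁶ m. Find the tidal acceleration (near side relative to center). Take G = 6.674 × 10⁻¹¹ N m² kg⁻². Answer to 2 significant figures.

6.2 × 10⁻³ m/s²

a_tidal = 2GMr/d³
        = 2 × (6.674 × 10⁻¹¹) × (1.9 × 10²⁷) × (1.8 × 10⁶) / (4.2 × 10⁸)³
        = 6.2 × 10⁻³ m/s²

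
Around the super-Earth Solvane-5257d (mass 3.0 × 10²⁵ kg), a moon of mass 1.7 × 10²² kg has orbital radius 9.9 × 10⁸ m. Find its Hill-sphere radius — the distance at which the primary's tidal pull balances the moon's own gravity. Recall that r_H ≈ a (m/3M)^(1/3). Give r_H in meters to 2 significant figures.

r_H ≈ a (m/3M)^(1/3)
    = (9.9 × 10⁸) × (1.7 × 10²² / (3 × 3.0 × 10²⁵))^(1/3)
    = 5.7 × 10⁷ m

5.7 × 10⁷ m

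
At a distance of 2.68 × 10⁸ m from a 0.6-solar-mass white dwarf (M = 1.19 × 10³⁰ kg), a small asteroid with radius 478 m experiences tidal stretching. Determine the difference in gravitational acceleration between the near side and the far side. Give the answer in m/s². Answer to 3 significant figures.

7.89 × 10⁻³ m/s²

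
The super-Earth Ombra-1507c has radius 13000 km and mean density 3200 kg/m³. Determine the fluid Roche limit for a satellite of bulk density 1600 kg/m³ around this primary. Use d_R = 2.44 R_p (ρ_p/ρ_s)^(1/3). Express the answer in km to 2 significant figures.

d_R = 2.44 × 13000 km × (3200/1600)^(1/3)
    = 40000 km

40000 km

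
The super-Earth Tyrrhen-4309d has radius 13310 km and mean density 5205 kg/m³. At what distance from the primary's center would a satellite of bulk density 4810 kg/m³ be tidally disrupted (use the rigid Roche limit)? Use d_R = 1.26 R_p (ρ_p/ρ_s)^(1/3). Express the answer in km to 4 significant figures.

d_R = 1.26 × 13310 km × (5205/4810)^(1/3)
    = 17220 km

17220 km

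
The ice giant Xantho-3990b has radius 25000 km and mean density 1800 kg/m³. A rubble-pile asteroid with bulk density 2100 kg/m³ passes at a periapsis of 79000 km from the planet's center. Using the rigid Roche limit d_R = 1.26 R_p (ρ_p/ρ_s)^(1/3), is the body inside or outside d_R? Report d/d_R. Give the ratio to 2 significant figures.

d_R = 1.26 × (25000 km) × (1800/2100)^(1/3) = 29920 km
d/d_R = (79000) / (29920) = 2.6
Since d/d_R > 1, the body is outside the Roche limit.

outside; d/d_R ≈ 2.6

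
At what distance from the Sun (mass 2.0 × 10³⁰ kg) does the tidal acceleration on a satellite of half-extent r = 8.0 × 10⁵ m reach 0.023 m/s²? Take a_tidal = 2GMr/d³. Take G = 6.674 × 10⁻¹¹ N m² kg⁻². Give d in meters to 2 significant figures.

2GMr/d³ = a_tidal  ⇒  d = (2GMr / a_tidal)^(1/3)
d = (2 × 6.674×10⁻¹¹ × (2.0 × 10³⁰) × (8.0 × 10⁵) / (0.023))^(1/3)
  = 2.1 × 10⁹ m

2.1 × 10⁹ m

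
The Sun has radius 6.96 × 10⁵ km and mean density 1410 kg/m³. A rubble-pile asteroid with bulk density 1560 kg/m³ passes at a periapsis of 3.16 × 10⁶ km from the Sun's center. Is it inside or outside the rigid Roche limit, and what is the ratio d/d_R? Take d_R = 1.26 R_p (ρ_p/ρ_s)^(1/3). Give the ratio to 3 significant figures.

d_R = 1.26 × (6.96 × 10⁵ km) × (1410/1560)^(1/3) = 8.479 × 10⁵ km
d/d_R = (3.16 × 10⁶) / (8.479 × 10⁵) = 3.73
Since d/d_R > 1, the body is outside the Roche limit.

outside; d/d_R ≈ 3.73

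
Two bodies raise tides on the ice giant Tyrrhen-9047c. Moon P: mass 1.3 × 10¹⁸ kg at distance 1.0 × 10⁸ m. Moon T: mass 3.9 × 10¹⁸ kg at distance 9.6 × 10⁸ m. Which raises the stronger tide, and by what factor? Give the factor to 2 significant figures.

Moon P, by a factor of ≈ 290

Tidal stretch scales as M/d³; compute that for each body.
Moon P: (1.3 × 10¹⁸) / (1.0 × 10⁸)³ = 1.300 × 10⁻⁶
Moon T: (3.9 × 10¹⁸) / (9.6 × 10⁸)³ = 4.408 × 10⁻⁹
Ratio (larger/smaller) = 290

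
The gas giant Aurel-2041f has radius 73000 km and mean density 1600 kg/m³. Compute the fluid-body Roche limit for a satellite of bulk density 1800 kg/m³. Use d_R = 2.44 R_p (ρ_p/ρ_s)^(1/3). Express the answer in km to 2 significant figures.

d_R = 2.44 × 73000 km × (1600/1800)^(1/3)
    = 1.7 × 10⁵ km

1.7 × 10⁵ km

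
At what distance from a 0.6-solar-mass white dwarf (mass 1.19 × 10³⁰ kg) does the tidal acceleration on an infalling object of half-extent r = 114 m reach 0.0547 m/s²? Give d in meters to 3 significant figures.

2GMr/d³ = a_tidal  ⇒  d = (2GMr / a_tidal)^(1/3)
d = (2 × 6.674×10⁻¹¹ × (1.19 × 10³⁰) × (114) / (0.0547))^(1/3)
  = 6.92 × 10⁷ m

6.92 × 10⁷ m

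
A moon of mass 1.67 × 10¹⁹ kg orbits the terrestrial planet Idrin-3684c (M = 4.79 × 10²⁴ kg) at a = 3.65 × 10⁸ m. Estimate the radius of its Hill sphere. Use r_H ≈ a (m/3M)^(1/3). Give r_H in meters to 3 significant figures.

r_H ≈ a (m/3M)^(1/3)
    = (3.65 × 10⁸) × (1.67 × 10¹⁹ / (3 × 4.79 × 10²⁴))^(1/3)
    = 3.84 × 10⁶ m

3.84 × 10⁶ m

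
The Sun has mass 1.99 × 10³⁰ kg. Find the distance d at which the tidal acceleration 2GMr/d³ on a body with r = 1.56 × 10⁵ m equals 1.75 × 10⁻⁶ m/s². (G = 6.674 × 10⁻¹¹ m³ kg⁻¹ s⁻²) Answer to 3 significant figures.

2.87 × 10¹⁰ m

2GMr/d³ = a_tidal  ⇒  d = (2GMr / a_tidal)^(1/3)
d = (2 × 6.674×10⁻¹¹ × (1.99 × 10³⁰) × (1.56 × 10⁵) / (1.75 × 10⁻⁶))^(1/3)
  = 2.87 × 10¹⁰ m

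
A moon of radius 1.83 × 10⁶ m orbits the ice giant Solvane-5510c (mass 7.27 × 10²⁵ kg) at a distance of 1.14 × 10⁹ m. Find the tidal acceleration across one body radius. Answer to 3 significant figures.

1.20 × 10⁻⁵ m/s²

Differencing GM/(d−r)² and GM/d² to first order in r/d gives 2GMr/d³.
Δg = 2GMr/d³
   = 2 × (6.674 × 10⁻¹¹) × (7.27 × 10²⁵) × (1.83 × 10⁶) / (1.14 × 10⁹)³
   = 1.20 × 10⁻⁵ m/s²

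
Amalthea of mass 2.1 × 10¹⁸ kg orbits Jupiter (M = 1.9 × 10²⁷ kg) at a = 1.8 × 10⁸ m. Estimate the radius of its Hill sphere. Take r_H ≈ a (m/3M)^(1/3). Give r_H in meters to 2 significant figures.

1.3 × 10⁵ m

r_H ≈ a (m/3M)^(1/3)
    = (1.8 × 10⁸) × (2.1 × 10¹⁸ / (3 × 1.9 × 10²⁷))^(1/3)
    = 1.3 × 10⁵ m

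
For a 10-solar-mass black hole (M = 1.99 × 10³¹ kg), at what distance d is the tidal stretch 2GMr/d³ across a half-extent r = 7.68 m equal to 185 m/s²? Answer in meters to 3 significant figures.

2GMr/d³ = a_tidal  ⇒  d = (2GMr / a_tidal)^(1/3)
d = (2 × 6.674×10⁻¹¹ × (1.99 × 10³¹) × (7.68) / (185))^(1/3)
  = 4.80 × 10⁶ m

4.80 × 10⁶ m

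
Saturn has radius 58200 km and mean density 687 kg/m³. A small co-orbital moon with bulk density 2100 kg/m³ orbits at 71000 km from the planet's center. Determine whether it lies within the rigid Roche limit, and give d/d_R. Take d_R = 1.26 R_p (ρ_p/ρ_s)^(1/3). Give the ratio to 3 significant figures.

outside; d/d_R ≈ 1.41

d_R = 1.26 × (58200 km) × (687/2100)^(1/3) = 50530 km
d/d_R = (71000) / (50530) = 1.41
Since d/d_R > 1, the body is outside the Roche limit.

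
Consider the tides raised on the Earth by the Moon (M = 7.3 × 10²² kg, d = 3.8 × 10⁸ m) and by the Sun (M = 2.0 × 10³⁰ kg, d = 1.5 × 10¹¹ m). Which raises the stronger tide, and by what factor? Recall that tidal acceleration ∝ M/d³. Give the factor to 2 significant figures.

The tide-raising term goes as M/d³ (the gradient of a 1/d² field).
The Moon: (7.3 × 10²²) / (3.8 × 10⁸)³ = 1.330 × 10⁻³
The Sun: (2.0 × 10³⁰) / (1.5 × 10¹¹)³ = 5.926 × 10⁻⁴
Ratio (larger/smaller) = 2.2

The Moon, by a factor of ≈ 2.2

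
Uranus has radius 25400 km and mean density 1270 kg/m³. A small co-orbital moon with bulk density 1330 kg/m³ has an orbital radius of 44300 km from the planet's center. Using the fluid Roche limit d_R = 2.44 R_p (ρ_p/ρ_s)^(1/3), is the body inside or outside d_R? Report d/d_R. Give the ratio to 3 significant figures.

inside; d/d_R ≈ 0.726

d_R = 2.44 × (25400 km) × (1270/1330)^(1/3) = 61030 km
d/d_R = (44300) / (61030) = 0.726
Since d/d_R < 1, the body is inside the Roche limit.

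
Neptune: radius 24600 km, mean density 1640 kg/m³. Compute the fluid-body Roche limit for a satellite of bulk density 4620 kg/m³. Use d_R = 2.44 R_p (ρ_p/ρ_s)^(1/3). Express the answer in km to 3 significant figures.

42500 km

d_R = 2.44 × 24600 km × (1640/4620)^(1/3)
    = 42500 km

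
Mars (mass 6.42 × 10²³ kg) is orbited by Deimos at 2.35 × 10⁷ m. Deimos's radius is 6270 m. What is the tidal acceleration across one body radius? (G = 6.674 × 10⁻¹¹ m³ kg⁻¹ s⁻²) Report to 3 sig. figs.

4.14 × 10⁻⁵ m/s²

The tidal stretch is the gradient of GM/d² times the body's extent r, hence the 1/d³ dependence.
Δa = 2GMr/d³
   = 2 × (6.674 × 10⁻¹¹) × (6.42 × 10²³) × (6270) / (2.35 × 10⁷)³
   = 4.14 × 10⁻⁵ m/s²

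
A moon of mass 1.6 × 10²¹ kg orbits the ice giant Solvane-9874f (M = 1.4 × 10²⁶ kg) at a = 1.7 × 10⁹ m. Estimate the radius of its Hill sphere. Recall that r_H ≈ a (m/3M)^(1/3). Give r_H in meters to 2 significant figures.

2.7 × 10⁷ m

r_H ≈ a (m/3M)^(1/3)
    = (1.7 × 10⁹) × (1.6 × 10²¹ / (3 × 1.4 × 10²⁶))^(1/3)
    = 2.7 × 10⁷ m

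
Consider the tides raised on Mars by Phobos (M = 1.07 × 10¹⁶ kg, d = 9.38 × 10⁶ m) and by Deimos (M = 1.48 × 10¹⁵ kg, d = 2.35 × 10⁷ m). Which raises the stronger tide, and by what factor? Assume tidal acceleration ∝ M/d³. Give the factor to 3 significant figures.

Compare M/d³ for the two perturbers:
Phobos: (1.07 × 10¹⁶) / (9.38 × 10⁶)³ = 1.297 × 10⁻⁵
Deimos: (1.48 × 10¹⁵) / (2.35 × 10⁷)³ = 1.140 × 10⁻⁷
Ratio (larger/smaller) = 114

Phobos, by a factor of ≈ 114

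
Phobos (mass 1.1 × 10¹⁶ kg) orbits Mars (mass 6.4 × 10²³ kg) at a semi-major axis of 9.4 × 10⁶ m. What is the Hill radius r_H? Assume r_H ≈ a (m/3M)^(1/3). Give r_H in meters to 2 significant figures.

1.7 × 10⁴ m

r_H ≈ a (m/3M)^(1/3)
    = (9.4 × 10⁶) × (1.1 × 10¹⁶ / (3 × 6.4 × 10²³))^(1/3)
    = 1.7 × 10⁴ m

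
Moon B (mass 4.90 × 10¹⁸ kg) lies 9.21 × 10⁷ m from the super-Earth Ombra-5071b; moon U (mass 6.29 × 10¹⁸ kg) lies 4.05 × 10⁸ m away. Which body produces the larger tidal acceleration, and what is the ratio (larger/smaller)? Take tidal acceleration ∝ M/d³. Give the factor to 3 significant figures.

Moon B, by a factor of ≈ 66.2

Tidal stretch scales as M/d³; compute that for each body.
Moon B: (4.90 × 10¹⁸) / (9.21 × 10⁷)³ = 6.272 × 10⁻⁶
Moon U: (6.29 × 10¹⁸) / (4.05 × 10⁸)³ = 9.469 × 10⁻⁸
Ratio (larger/smaller) = 66.2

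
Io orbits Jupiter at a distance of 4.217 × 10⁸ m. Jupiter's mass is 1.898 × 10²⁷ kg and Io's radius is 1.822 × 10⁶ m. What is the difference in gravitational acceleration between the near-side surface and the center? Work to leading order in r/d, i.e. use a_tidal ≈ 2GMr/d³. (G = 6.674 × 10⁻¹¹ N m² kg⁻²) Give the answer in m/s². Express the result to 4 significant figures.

Δg = 2GMr/d³
   = 2 × (6.674 × 10⁻¹¹) × (1.898 × 10²⁷) × (1.822 × 10⁶) / (4.217 × 10⁸)³
   = 6.155 × 10⁻³ m/s²

6.155 × 10⁻³ m/s²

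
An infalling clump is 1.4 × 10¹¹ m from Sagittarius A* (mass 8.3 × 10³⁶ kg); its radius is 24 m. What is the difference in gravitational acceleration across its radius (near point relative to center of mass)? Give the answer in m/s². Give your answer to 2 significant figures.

9.7 × 10⁻⁶ m/s²

Δg = 2GMr/d³
   = 2 × (6.674 × 10⁻¹¹) × (8.3 × 10³⁶) × (24) / (1.4 × 10¹¹)³
   = 9.7 × 10⁻⁶ m/s²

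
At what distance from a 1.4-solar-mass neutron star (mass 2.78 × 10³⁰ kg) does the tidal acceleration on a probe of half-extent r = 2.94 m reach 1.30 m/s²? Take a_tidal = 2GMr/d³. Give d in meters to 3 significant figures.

9.43 × 10⁶ m

2GMr/d³ = a_tidal  ⇒  d = (2GMr / a_tidal)^(1/3)
d = (2 × 6.674×10⁻¹¹ × (2.78 × 10³⁰) × (2.94) / (1.30))^(1/3)
  = 9.43 × 10⁶ m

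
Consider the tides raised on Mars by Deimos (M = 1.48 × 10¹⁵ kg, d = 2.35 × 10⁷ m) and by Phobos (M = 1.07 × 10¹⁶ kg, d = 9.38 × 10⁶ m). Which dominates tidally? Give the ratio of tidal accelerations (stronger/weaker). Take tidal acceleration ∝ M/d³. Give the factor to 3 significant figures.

Phobos, by a factor of ≈ 114

Tidal acceleration ∝ M/d³, so compare M/d³ for each.
Deimos: (1.48 × 10¹⁵) / (2.35 × 10⁷)³ = 1.140 × 10⁻⁷
Phobos: (1.07 × 10¹⁶) / (9.38 × 10⁶)³ = 1.297 × 10⁻⁵
Ratio (larger/smaller) = 114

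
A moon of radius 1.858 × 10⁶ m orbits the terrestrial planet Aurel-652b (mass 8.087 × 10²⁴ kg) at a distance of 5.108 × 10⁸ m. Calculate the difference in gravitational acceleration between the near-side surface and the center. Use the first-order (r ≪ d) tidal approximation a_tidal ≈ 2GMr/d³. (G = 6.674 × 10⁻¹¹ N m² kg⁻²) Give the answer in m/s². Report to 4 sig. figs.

a_tidal = 2GMr/d³
        = 2 × (6.674 × 10⁻¹¹) × (8.087 × 10²⁴) × (1.858 × 10⁶) / (5.108 × 10⁸)³
        = 1.505 × 10⁻⁵ m/s²

1.505 × 10⁻⁵ m/s²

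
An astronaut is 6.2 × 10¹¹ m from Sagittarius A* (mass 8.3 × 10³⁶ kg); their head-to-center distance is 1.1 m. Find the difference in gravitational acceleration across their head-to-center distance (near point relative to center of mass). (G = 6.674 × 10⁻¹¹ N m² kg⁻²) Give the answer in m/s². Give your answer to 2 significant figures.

a_tidal = 2GMr/d³
        = 2 × (6.674 × 10⁻¹¹) × (8.3 × 10³⁶) × (1.1) / (6.2 × 10¹¹)³
        = 5.1 × 10⁻⁹ m/s²

5.1 × 10⁻⁹ m/s²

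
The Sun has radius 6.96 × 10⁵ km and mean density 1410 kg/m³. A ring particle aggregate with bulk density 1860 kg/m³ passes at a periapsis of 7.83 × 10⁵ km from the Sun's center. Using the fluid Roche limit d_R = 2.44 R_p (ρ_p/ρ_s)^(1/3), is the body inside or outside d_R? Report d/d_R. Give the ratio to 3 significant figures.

d_R = 2.44 × (6.96 × 10⁵ km) × (1410/1860)^(1/3) = 1.548 × 10⁶ km
d/d_R = (7.83 × 10⁵) / (1.548 × 10⁶) = 0.506
Since d/d_R < 1, the body is inside the Roche limit.

inside; d/d_R ≈ 0.506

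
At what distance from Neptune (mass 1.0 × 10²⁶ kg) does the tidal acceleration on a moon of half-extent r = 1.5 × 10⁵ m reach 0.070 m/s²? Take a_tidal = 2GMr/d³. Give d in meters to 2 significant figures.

3.1 × 10⁷ m

2GMr/d³ = a_tidal  ⇒  d = (2GMr / a_tidal)^(1/3)
d = (2 × 6.674×10⁻¹¹ × (1.0 × 10²⁶) × (1.5 × 10⁵) / (0.070))^(1/3)
  = 3.1 × 10⁷ m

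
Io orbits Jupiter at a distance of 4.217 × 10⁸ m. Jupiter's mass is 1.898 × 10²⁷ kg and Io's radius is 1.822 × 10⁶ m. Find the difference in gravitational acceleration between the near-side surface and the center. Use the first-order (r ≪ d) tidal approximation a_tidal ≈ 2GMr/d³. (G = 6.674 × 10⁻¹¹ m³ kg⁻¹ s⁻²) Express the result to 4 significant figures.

6.155 × 10⁻³ m/s²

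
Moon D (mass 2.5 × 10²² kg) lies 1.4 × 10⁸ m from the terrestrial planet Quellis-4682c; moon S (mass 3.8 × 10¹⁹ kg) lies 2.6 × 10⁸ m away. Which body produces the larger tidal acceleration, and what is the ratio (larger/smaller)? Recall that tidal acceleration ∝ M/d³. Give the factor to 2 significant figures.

Moon D, by a factor of ≈ 4200

Compare M/d³ for the two perturbers:
Moon D: (2.5 × 10²²) / (1.4 × 10⁸)³ = 9.111 × 10⁻³
Moon S: (3.8 × 10¹⁹) / (2.6 × 10⁸)³ = 2.162 × 10⁻⁶
Ratio (larger/smaller) = 4200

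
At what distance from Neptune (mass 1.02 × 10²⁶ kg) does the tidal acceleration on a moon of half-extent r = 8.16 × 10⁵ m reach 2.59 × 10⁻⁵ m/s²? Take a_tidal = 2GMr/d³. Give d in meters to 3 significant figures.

7.54 × 10⁸ m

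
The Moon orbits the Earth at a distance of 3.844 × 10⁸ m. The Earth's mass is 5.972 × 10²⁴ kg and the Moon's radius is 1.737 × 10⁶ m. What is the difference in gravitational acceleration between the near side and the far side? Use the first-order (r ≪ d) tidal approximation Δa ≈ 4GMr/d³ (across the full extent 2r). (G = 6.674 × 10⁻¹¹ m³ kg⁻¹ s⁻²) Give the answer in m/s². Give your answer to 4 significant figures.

4.875 × 10⁻⁵ m/s²

Δa = 4GMr/d³
   = 4 × (6.674 × 10⁻¹¹) × (5.972 × 10²⁴) × (1.737 × 10⁶) / (3.844 × 10⁸)³
   = 4.875 × 10⁻⁵ m/s²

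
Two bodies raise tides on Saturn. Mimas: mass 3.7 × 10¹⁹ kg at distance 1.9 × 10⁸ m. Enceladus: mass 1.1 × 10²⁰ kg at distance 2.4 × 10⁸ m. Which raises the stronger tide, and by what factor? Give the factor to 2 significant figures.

Tidal stretch scales as M/d³; compute that for each body.
Mimas: (3.7 × 10¹⁹) / (1.9 × 10⁸)³ = 5.394 × 10⁻⁶
Enceladus: (1.1 × 10²⁰) / (2.4 × 10⁸)³ = 7.957 × 10⁻⁶
Ratio (larger/smaller) = 1.5

Enceladus, by a factor of ≈ 1.5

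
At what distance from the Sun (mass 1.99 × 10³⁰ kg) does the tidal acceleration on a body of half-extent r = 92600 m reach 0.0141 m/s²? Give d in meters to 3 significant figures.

1.20 × 10⁹ m

2GMr/d³ = a_tidal  ⇒  d = (2GMr / a_tidal)^(1/3)
d = (2 × 6.674×10⁻¹¹ × (1.99 × 10³⁰) × (92600) / (0.0141))^(1/3)
  = 1.20 × 10⁹ m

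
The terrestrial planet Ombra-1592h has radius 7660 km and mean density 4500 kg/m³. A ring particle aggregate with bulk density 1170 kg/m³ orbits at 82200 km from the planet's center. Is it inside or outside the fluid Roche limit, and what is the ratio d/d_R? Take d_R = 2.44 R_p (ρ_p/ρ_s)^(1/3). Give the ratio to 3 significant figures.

d_R = 2.44 × (7660 km) × (4500/1170)^(1/3) = 29280 km
d/d_R = (82200) / (29280) = 2.81
Since d/d_R > 1, the body is outside the Roche limit.

outside; d/d_R ≈ 2.81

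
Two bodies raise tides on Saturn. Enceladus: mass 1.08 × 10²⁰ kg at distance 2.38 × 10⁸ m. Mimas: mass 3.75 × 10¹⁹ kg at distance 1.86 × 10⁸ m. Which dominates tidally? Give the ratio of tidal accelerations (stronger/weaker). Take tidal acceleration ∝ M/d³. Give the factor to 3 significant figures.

Compare M/d³ for the two perturbers:
Enceladus: (1.08 × 10²⁰) / (2.38 × 10⁸)³ = 8.011 × 10⁻⁶
Mimas: (3.75 × 10¹⁹) / (1.86 × 10⁸)³ = 5.828 × 10⁻⁶
Ratio (larger/smaller) = 1.37

Enceladus, by a factor of ≈ 1.37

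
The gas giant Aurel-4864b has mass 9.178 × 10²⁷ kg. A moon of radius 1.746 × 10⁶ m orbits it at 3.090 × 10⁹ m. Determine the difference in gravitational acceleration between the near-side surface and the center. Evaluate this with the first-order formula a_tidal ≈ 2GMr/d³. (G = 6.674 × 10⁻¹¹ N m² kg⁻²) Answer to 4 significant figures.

Δa = 2GMr/d³
   = 2 × (6.674 × 10⁻¹¹) × (9.178 × 10²⁷) × (1.746 × 10⁶) / (3.090 × 10⁹)³
   = 7.250 × 10⁻⁵ m/s²

7.250 × 10⁻⁵ m/s²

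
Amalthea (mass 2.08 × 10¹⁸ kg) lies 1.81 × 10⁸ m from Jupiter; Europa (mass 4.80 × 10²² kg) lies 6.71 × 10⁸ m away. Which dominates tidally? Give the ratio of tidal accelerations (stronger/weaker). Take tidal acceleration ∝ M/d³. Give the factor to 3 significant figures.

Tidal stretch scales as M/d³; compute that for each body.
Amalthea: (2.08 × 10¹⁸) / (1.81 × 10⁸)³ = 3.508 × 10⁻⁷
Europa: (4.80 × 10²²) / (6.71 × 10⁸)³ = 1.589 × 10⁻⁴
Ratio (larger/smaller) = 453

Europa, by a factor of ≈ 453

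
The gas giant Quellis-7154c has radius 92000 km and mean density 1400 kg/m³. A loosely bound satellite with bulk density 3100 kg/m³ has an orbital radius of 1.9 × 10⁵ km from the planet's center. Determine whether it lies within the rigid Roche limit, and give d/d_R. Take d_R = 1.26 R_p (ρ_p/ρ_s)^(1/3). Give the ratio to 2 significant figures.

outside; d/d_R ≈ 2.1

d_R = 1.26 × (92000 km) × (1400/3100)^(1/3) = 88940 km
d/d_R = (1.9 × 10⁵) / (88940) = 2.1
Since d/d_R > 1, the body is outside the Roche limit.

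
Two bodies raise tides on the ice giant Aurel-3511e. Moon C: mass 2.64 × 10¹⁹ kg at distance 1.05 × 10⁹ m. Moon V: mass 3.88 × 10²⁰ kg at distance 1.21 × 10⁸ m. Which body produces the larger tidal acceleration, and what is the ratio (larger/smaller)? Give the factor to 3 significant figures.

The tide-raising term goes as M/d³ (the gradient of a 1/d² field).
Moon C: (2.64 × 10¹⁹) / (1.05 × 10⁹)³ = 2.281 × 10⁻⁸
Moon V: (3.88 × 10²⁰) / (1.21 × 10⁸)³ = 2.190 × 10⁻⁴
Ratio (larger/smaller) = 9600

Moon V, by a factor of ≈ 9600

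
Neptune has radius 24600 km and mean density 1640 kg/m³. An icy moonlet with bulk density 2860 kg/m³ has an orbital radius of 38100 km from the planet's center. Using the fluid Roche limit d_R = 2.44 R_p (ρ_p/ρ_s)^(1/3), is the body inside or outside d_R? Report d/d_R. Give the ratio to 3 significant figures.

inside; d/d_R ≈ 0.764

d_R = 2.44 × (24600 km) × (1640/2860)^(1/3) = 49870 km
d/d_R = (38100) / (49870) = 0.764
Since d/d_R < 1, the body is inside the Roche limit.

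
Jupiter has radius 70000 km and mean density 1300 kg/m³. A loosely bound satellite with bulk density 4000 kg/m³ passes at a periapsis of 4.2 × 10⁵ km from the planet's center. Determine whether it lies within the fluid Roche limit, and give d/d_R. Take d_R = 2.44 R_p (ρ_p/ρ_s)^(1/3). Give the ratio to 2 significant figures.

d_R = 2.44 × (70000 km) × (1300/4000)^(1/3) = 1.174 × 10⁵ km
d/d_R = (4.2 × 10⁵) / (1.174 × 10⁵) = 3.6
Since d/d_R > 1, the body is outside the Roche limit.

outside; d/d_R ≈ 3.6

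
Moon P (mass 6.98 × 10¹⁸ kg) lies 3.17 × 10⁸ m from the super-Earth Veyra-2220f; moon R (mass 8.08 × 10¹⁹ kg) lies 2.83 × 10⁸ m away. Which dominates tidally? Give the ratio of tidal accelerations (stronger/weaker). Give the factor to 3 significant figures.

The tide-raising term goes as M/d³ (the gradient of a 1/d² field).
Moon P: (6.98 × 10¹⁸) / (3.17 × 10⁸)³ = 2.191 × 10⁻⁷
Moon R: (8.08 × 10¹⁹) / (2.83 × 10⁸)³ = 3.565 × 10⁻⁶
Ratio (larger/smaller) = 16.3

Moon R, by a factor of ≈ 16.3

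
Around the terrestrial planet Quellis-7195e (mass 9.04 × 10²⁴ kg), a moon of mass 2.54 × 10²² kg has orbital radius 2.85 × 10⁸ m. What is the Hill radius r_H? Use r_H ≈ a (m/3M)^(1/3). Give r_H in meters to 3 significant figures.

2.79 × 10⁷ m

r_H ≈ a (m/3M)^(1/3)
    = (2.85 × 10⁸) × (2.54 × 10²² / (3 × 9.04 × 10²⁴))^(1/3)
    = 2.79 × 10⁷ m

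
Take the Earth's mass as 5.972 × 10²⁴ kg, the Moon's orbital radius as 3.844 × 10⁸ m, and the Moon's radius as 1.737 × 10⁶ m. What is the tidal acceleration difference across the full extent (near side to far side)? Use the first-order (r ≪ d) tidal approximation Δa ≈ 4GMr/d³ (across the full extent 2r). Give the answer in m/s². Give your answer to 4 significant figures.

4.875 × 10⁻⁵ m/s²

Near-to-far spans 2r, so the tidal difference is twice the near-to-center value: 4GMr/d³.
a_tidal = 4GMr/d³
        = 4 × (6.674 × 10⁻¹¹) × (5.972 × 10²⁴) × (1.737 × 10⁶) / (3.844 × 10⁸)³
        = 4.875 × 10⁻⁵ m/s²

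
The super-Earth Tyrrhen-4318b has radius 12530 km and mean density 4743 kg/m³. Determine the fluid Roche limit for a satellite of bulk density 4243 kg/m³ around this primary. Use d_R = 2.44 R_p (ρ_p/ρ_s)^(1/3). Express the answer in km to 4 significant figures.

31730 km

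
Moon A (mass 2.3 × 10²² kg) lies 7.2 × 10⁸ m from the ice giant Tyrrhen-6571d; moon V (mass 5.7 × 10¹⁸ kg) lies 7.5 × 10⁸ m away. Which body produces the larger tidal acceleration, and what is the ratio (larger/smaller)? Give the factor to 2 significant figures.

Moon A, by a factor of ≈ 4600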